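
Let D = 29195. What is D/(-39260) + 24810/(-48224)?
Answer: -59548507/47331856 ≈ -1.2581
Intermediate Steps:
D/(-39260) + 24810/(-48224) = 29195/(-39260) + 24810/(-48224) = 29195*(-1/39260) + 24810*(-1/48224) = -5839/7852 - 12405/24112 = -59548507/47331856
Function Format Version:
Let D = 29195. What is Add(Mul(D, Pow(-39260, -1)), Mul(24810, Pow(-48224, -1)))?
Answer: Rational(-59548507, 47331856) ≈ -1.2581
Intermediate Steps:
Add(Mul(D, Pow(-39260, -1)), Mul(24810, Pow(-48224, -1))) = Add(Mul(29195, Pow(-39260, -1)), Mul(24810, Pow(-48224, -1))) = Add(Mul(29195, Rational(-1, 39260)), Mul(24810, Rational(-1, 48224))) = Add(Rational(-5839, 7852), Rational(-12405, 24112)) = Rational(-59548507, 47331856)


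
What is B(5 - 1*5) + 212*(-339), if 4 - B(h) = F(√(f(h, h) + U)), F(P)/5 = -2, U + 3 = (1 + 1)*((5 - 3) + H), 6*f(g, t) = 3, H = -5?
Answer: -71854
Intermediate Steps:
f(g, t) = ½ (f(g, t) = (⅙)*3 = ½)
U = -9 (U = -3 + (1 + 1)*((5 - 3) - 5) = -3 + 2*(2 - 5) = -3 + 2*(-3) = -3 - 6 = -9)
F(P) = -10 (F(P) = 5*(-2) = -10)
B(h) = 14 (B(h) = 4 - 1*(-10) = 4 + 10 = 14)
B(5 - 1*5) + 212*(-339) = 14 + 212*(-339) = 14 - 71868 = -71854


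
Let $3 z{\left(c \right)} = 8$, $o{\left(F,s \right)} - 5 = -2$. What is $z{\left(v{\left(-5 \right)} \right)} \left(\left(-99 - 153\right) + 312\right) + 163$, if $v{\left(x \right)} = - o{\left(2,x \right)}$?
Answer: $323$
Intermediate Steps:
$o{\left(F,s \right)} = 3$ ($o{\left(F,s \right)} = 5 - 2 = 3$)
$v{\left(x \right)} = -3$ ($v{\left(x \right)} = \left(-1\right) 3 = -3$)
$z{\left(c \right)} = \frac{8}{3}$ ($z{\left(c \right)} = \frac{1}{3} \cdot 8 = \frac{8}{3}$)
$z{\left(v{\left(-5 \right)} \right)} \left(\left(-99 - 153\right) + 312\right) + 163 = \frac{8 \left(\left(-99 - 153\right) + 312\right)}{3} + 163 = \frac{8 \left(-252 + 312\right)}{3} + 163 = \frac{8}{3} \cdot 60 + 163 = 160 + 163 = 323$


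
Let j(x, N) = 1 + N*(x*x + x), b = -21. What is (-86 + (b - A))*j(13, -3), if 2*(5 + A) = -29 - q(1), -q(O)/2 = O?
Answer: 96465/2 ≈ 48233.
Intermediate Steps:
q(O) = -2*O
j(x, N) = 1 + N*(x + x**2) (j(x, N) = 1 + N*(x**2 + x) = 1 + N*(x + x**2))
A = -37/2 (A = -5 + (-29 - (-2))/2 = -5 + (-29 - 1*(-2))/2 = -5 + (-29 + 2)/2 = -5 + (1/2)*(-27) = -5 - 27/2 = -37/2 ≈ -18.500)
(-86 + (b - A))*j(13, -3) = (-86 + (-21 - 1*(-37/2)))*(1 - 3*13 - 3*13**2) = (-86 + (-21 + 37/2))*(1 - 39 - 3*169) = (-86 - 5/2)*(1 - 39 - 507) = -177/2*(-545) = 96465/2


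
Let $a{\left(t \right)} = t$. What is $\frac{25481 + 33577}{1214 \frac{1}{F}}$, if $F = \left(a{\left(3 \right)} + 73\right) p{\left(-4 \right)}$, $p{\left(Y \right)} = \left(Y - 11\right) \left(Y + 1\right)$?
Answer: $\frac{100989180}{607} \approx 1.6637 \cdot 10^{5}$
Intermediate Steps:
$p{\left(Y \right)} = \left(1 + Y\right) \left(-11 + Y\right)$ ($p{\left(Y \right)} = \left(-11 + Y\right) \left(1 + Y\right) = \left(1 + Y\right) \left(-11 + Y\right)$)
$F = 3420$ ($F = \left(3 + 73\right) \left(-11 + \left(-4\right)^{2} - -40\right) = 76 \left(-11 + 16 + 40\right) = 76 \cdot 45 = 3420$)
$\frac{25481 + 33577}{1214 \frac{1}{F}} = \frac{25481 + 33577}{1214 \cdot \frac{1}{3420}} = \frac{59058}{1214 \cdot \frac{1}{3420}} = \frac{59058}{\frac{607}{1710}} = 59058 \cdot \frac{1710}{607} = \frac{100989180}{607}$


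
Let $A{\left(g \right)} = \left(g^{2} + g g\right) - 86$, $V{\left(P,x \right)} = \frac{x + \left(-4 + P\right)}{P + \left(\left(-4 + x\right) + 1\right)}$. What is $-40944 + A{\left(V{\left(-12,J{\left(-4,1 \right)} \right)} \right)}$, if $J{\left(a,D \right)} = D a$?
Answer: $- \frac{14811030}{361} \approx -41028.0$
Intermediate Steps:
$V{\left(P,x \right)} = \frac{-4 + P + x}{-3 + P + x}$ ($V{\left(P,x \right)} = \frac{-4 + P + x}{P + \left(-3 + x\right)} = \frac{-4 + P + x}{-3 + P + x}$)
$A{\left(g \right)} = -86 + 2 g^{2}$ ($A{\left(g \right)} = \left(g^{2} + g^{2}\right) - 86 = 2 g^{2} - 86 = -86 + 2 g^{2}$)
$-40944 + A{\left(V{\left(-12,J{\left(-4,1 \right)} \right)} \right)} = -40944 - \left(86 - 2 \left(\frac{-4 - 12 + 1 \left(-4\right)}{-3 - 12 + 1 \left(-4\right)}\right)^{2}\right) = -40944 - \left(86 - 2 \left(\frac{-4 - 12 - 4}{-3 - 12 - 4}\right)^{2}\right) = -40944 - \left(86 - 2 \left(\frac{1}{-19} \left(-20\right)\right)^{2}\right) = -40944 - \left(86 - 2 \left(\left(- \frac{1}{19}\right) \left(-20\right)\right)^{2}\right) = -40944 - \left(86 - 2 \left(\frac{20}{19}\right)^{2}\right) = -40944 + \left(-86 + 2 \cdot \frac{400}{361}\right) = -40944 + \left(-86 + \frac{800}{361}\right) = -40944 - \frac{30246}{361} = - \frac{14811030}{361}$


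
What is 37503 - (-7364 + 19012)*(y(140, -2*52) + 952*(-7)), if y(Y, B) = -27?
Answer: 77974271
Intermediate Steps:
37503 - (-7364 + 19012)*(y(140, -2*52) + 952*(-7)) = 37503 - (-7364 + 19012)*(-27 + 952*(-7)) = 37503 - 11648*(-27 - 6664) = 37503 - 11648*(-6691) = 37503 - 1*(-77936768) = 37503 + 77936768 = 77974271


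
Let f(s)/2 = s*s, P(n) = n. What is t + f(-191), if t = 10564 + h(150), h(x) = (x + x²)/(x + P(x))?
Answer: 167203/2 ≈ 83602.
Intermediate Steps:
h(x) = (x + x²)/(2*x) (h(x) = (x + x²)/(x + x) = (x + x²)/((2*x)) = (x + x²)*(1/(2*x)) = (x + x²)/(2*x))
f(s) = 2*s² (f(s) = 2*(s*s) = 2*s²)
t = 21279/2 (t = 10564 + (½ + (½)*150) = 10564 + (½ + 75) = 10564 + 151/2 = 21279/2 ≈ 10640.)
t + f(-191) = 21279/2 + 2*(-191)² = 21279/2 + 2*36481 = 21279/2 + 72962 = 167203/2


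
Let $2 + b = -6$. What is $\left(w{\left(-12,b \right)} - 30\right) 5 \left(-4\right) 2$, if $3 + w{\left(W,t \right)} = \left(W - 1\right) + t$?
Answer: $2160$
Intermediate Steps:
$b = -8$ ($b = -2 - 6 = -8$)
$w{\left(W,t \right)} = -4 + W + t$ ($w{\left(W,t \right)} = -3 + \left(\left(W - 1\right) + t\right) = -3 + \left(\left(-1 + W\right) + t\right) = -3 + \left(-1 + W + t\right) = -4 + W + t$)
$\left(w{\left(-12,b \right)} - 30\right) 5 \left(-4\right) 2 = \left(\left(-4 - 12 - 8\right) - 30\right) 5 \left(-4\right) 2 = \left(-24 - 30\right) \left(\left(-20\right) 2\right) = \left(-54\right) \left(-40\right) = 2160$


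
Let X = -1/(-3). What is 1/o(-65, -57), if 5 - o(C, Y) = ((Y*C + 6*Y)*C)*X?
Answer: 1/72870 ≈ 1.3723e-5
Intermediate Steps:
X = ⅓ (X = -1*(-⅓) = ⅓ ≈ 0.33333)
o(C, Y) = 5 - C*(6*Y + C*Y)/3 (o(C, Y) = 5 - (Y*C + 6*Y)*C/3 = 5 - (C*Y + 6*Y)*C/3 = 5 - (6*Y + C*Y)*C/3 = 5 - C*(6*Y + C*Y)/3)
1/o(-65, -57) = 1/(5 - 2*(-65)*(-57) - ⅓*(-57)*(-65)²) = 1/(5 - 7410 - ⅓*(-57)*4225) = 1/(5 - 7410 + 80275) = 1/72870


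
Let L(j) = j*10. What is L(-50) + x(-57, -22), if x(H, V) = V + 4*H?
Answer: -750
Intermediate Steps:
L(j) = 10*j
L(-50) + x(-57, -22) = 10*(-50) + (-22 + 4*(-57)) = -500 + (-22 - 228) = -500 - 250 = -750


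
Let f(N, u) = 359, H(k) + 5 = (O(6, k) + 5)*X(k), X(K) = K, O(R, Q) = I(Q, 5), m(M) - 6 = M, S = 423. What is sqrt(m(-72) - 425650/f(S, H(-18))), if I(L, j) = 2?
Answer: 8*I*sqrt(2520539)/359 ≈ 35.379*I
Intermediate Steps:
m(M) = 6 + M
O(R, Q) = 2
H(k) = -5 + 7*k (H(k) = -5 + (2 + 5)*k = -5 + 7*k)
sqrt(m(-72) - 425650/f(S, H(-18))) = sqrt((6 - 72) - 425650/359) = sqrt(-66 - 425650*1/359) = sqrt(-66 - 425650/359) = sqrt(-449344/359) = 8*I*sqrt(2520539)/359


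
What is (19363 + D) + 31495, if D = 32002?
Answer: 82860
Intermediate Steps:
(19363 + D) + 31495 = (19363 + 32002) + 31495 = 51365 + 31495 = 82860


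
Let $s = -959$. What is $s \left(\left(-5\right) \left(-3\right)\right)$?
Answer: $-14385$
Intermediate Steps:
$s \left(\left(-5\right) \left(-3\right)\right) = - 959 \left(\left(-5\right) \left(-3\right)\right) = \left(-959\right) 15 = -14385$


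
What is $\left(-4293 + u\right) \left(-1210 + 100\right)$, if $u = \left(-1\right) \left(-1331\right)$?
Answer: $3287820$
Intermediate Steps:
$u = 1331$
$\left(-4293 + u\right) \left(-1210 + 100\right) = \left(-4293 + 1331\right) \left(-1210 + 100\right) = \left(-2962\right) \left(-1110\right) = 3287820$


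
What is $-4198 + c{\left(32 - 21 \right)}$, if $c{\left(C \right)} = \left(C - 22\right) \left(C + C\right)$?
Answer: $-4440$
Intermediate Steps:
$c{\left(C \right)} = 2 C \left(-22 + C\right)$ ($c{\left(C \right)} = \left(-22 + C\right) 2 C = 2 C \left(-22 + C\right)$)
$-4198 + c{\left(32 - 21 \right)} = -4198 + 2 \left(32 - 21\right) \left(-22 + \left(32 - 21\right)\right) = -4198 + 2 \cdot 11 \left(-22 + 11\right) = -4198 + 2 \cdot 11 \left(-11\right) = -4198 - 242 = -4440$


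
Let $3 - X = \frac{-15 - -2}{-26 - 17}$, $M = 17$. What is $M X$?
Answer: $\frac{1972}{43} \approx 45.86$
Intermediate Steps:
$X = \frac{116}{43}$ ($X = 3 - \frac{-15 - -2}{-26 - 17} = 3 - \frac{-15 + 2}{-43} = 3 - \left(-13\right) \left(- \frac{1}{43}\right) = 3 - \frac{13}{43} = \frac{116}{43} \approx 2.6977$)
$M X = 17 \cdot \frac{116}{43} = \frac{1972}{43}$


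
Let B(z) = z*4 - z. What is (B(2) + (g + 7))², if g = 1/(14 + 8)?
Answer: 82369/484 ≈ 170.18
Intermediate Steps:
B(z) = 3*z (B(z) = 4*z - z = 3*z)
g = 1/22 ≈ 0.045455
(B(2) + (g + 7))² = (3*2 + (1/22 + 7))² = (6 + 155/22)² = (287/22)² = 82369/484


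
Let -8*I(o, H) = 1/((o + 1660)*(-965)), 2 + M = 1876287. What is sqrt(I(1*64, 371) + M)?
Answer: 3*sqrt(2308051197446912870)/3327320 ≈ 1369.8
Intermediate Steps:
M = 1876285 (M = -2 + 1876287 = 1876285)
I(o, H) = 1/(7720*(1660 + o)) (I(o, H) = -1/(8*(o + 1660)*(-965)) = -(-1)/(8*(1660 + o)*965) = -(-1)/(7720*(1660 + o)) = 1/(7720*(1660 + o)))
sqrt(I(1*64, 371) + M) = sqrt(1/(7720*(1660 + 1*64)) + 1876285) = sqrt(1/(7720*(1660 + 64)) + 1876285) = sqrt((1/7720)/1724 + 1876285) = sqrt((1/7720)*(1/1724) + 1876285) = sqrt(1/13309280 + 1876285) = sqrt(24972002424801/13309280) = 3*sqrt(2308051197446912870)/3327320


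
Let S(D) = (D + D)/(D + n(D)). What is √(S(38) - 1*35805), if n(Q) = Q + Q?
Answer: I*√322239/3 ≈ 189.22*I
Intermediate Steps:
n(Q) = 2*Q
S(D) = ⅔ (S(D) = (D + D)/(D + 2*D) = (2*D)/((3*D)) = (2*D)*(1/(3*D)) = ⅔)
√(S(38) - 1*35805) = √(⅔ - 1*35805) = √(⅔ - 35805) = √(-107413/3) = I*√322239/3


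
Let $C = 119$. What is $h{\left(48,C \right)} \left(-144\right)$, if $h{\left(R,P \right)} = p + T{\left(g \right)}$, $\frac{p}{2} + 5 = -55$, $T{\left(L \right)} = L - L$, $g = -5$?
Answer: $17280$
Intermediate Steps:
$T{\left(L \right)} = 0$
$p = -120$ ($p = -10 + 2 \left(-55\right) = -10 - 110 = -120$)
$h{\left(R,P \right)} = -120$ ($h{\left(R,P \right)} = -120 + 0 = -120$)
$h{\left(48,C \right)} \left(-144\right) = \left(-120\right) \left(-144\right) = 17280$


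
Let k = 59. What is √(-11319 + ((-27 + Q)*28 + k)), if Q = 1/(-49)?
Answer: 2*I*√147203/7 ≈ 109.62*I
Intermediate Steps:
Q = -1/49 ≈ -0.020408
√(-11319 + ((-27 + Q)*28 + k)) = √(-11319 + ((-27 - 1/49)*28 + 59)) = √(-11319 + (-1324/49*28 + 59)) = √(-11319 + (-5296/7 + 59)) = √(-11319 - 4883/7) = √(-84116/7) = 2*I*√147203/7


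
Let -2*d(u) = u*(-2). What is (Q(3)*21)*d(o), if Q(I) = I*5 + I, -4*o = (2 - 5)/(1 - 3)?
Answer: -567/4 ≈ -141.75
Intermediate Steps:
o = -3/8 (o = -(2 - 5)/(4*(1 - 3)) = -(-3)/(4*(-2)) = -(-3)*(-1)/(4*2) = -¼*3/2 = -3/8 ≈ -0.37500)
Q(I) = 6*I (Q(I) = 5*I + I = 6*I)
d(u) = u (d(u) = -u*(-2)/2 = -(-1)*u = u)
(Q(3)*21)*d(o) = ((6*3)*21)*(-3/8) = (18*21)*(-3/8) = 378*(-3/8) = -567/4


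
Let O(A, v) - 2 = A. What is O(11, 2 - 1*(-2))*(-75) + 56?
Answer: -919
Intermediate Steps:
O(A, v) = 2 + A
O(11, 2 - 1*(-2))*(-75) + 56 = (2 + 11)*(-75) + 56 = 13*(-75) + 56 = -975 + 56 = -919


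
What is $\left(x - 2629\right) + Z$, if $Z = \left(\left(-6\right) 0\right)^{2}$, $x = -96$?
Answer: $-2725$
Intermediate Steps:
$Z = 0$ ($Z = 0^{2} = 0$)
$\left(x - 2629\right) + Z = \left(-96 - 2629\right) + 0 = -2725 + 0 = -2725$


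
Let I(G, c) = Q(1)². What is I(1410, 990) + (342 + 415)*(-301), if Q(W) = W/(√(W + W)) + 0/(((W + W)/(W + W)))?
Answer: -455713/2 ≈ -2.2786e+5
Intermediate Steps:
Q(W) = √2*√W/2 (Q(W) = W/(√(2*W)) + 0/(((2*W)/((2*W)))) = W/((√2*√W)) + 0/(((2*W)*(1/(2*W)))) = W*(√2/(2*√W)) + 0/1 = √2*√W/2 + 0*1 = √2*√W/2 + 0 = √2*√W/2)
I(G, c) = ½ (I(G, c) = (√2*√1/2)² = ((½)*√2*1)² = (√2/2)² = ½)
I(1410, 990) + (342 + 415)*(-301) = ½ + (342 + 415)*(-301) = ½ + 757*(-301) = ½ - 227857 = -455713/2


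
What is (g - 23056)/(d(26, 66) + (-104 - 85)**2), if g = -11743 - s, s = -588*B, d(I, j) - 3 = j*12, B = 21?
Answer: -22451/36516 ≈ -0.61483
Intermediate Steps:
d(I, j) = 3 + 12*j (d(I, j) = 3 + j*12 = 3 + 12*j)
s = -12348 (s = -588*21 = -12348)
g = 605 (g = -11743 - 1*(-12348) = -11743 + 12348 = 605)
(g - 23056)/(d(26, 66) + (-104 - 85)**2) = (605 - 23056)/((3 + 12*66) + (-104 - 85)**2) = -22451/((3 + 792) + (-189)**2) = -22451/(795 + 35721) = -22451/36516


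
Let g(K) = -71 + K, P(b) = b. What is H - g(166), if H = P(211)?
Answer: 116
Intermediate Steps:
H = 211
H - g(166) = 211 - (-71 + 166) = 211 - 1*95 = 211 - 95 = 116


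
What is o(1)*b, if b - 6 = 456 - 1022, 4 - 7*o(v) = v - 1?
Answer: -320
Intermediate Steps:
o(v) = 5/7 - v/7 (o(v) = 4/7 - (v - 1)/7 = 4/7 - (-1 + v)/7 = 4/7 + (⅐ - v/7) = 5/7 - v/7)
b = -560 (b = 6 + (456 - 1022) = 6 - 566 = -560)
o(1)*b = (5/7 - ⅐*1)*(-560) = (5/7 - ⅐)*(-560) = (4/7)*(-560) = -320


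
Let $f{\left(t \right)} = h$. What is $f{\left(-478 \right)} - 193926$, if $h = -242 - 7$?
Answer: $-194175$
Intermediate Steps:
$h = -249$
$f{\left(t \right)} = -249$
$f{\left(-478 \right)} - 193926 = -249 - 193926 = -194175$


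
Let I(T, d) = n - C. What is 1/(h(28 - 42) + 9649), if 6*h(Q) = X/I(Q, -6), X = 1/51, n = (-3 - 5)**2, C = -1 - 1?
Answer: 20196/194871205 ≈ 0.00010364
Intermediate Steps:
C = -2
n = 64 (n = (-8)**2 = 64)
I(T, d) = 66 (I(T, d) = 64 - 1*(-2) = 64 + 2 = 66)
X = 1/51 ≈ 0.019608
h(Q) = 1/20196 (h(Q) = ((1/51)/66)/6 = ((1/51)*(1/66))/6 = (1/6)*(1/3366) = 1/20196)
1/(h(28 - 42) + 9649) = 1/(1/20196 + 9649) = 1/(194871205/20196) = 20196/194871205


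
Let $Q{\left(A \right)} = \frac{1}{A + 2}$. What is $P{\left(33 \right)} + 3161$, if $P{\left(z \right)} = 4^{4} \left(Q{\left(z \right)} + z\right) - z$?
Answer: $\frac{405416}{35} \approx 11583.0$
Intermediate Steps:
$Q{\left(A \right)} = \frac{1}{2 + A}$
$P{\left(z \right)} = 255 z + \frac{256}{2 + z}$ ($P{\left(z \right)} = 4^{4} \left(\frac{1}{2 + z} + z\right) - z = 256 \left(z + \frac{1}{2 + z}\right) - z = \left(256 z + \frac{256}{2 + z}\right) - z = 255 z + \frac{256}{2 + z}$)
$P{\left(33 \right)} + 3161 = \frac{256 + 255 \cdot 33 \left(2 + 33\right)}{2 + 33} + 3161 = \frac{256 + 255 \cdot 33 \cdot 35}{35} + 3161 = \frac{256 + 294525}{35} + 3161 = \frac{1}{35} \cdot 294781 + 3161 = \frac{294781}{35} + 3161 = \frac{405416}{35}$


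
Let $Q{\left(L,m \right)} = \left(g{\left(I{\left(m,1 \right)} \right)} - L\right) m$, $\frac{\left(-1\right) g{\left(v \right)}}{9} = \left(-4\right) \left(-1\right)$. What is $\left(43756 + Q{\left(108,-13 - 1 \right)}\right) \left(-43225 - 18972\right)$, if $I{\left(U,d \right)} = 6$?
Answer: $-2846881084$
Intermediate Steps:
$g{\left(v \right)} = -36$ ($g{\left(v \right)} = - 9 \left(\left(-4\right) \left(-1\right)\right) = \left(-9\right) 4 = -36$)
$Q{\left(L,m \right)} = m \left(-36 - L\right)$ ($Q{\left(L,m \right)} = \left(-36 - L\right) m = m \left(-36 - L\right)$)
$\left(43756 + Q{\left(108,-13 - 1 \right)}\right) \left(-43225 - 18972\right) = \left(43756 - \left(-13 - 1\right) \left(36 + 108\right)\right) \left(-43225 - 18972\right) = \left(43756 - \left(-14\right) 144\right) \left(-62197\right) = \left(43756 + 2016\right) \left(-62197\right) = 45772 \left(-62197\right) = -2846881084$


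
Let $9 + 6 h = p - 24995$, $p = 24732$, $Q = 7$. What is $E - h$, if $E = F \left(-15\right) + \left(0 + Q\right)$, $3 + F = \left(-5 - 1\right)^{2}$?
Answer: $- \frac{1328}{3} \approx -442.67$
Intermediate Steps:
$F = 33$ ($F = -3 + \left(-5 - 1\right)^{2} = -3 + \left(-6\right)^{2} = -3 + 36 = 33$)
$E = -488$ ($E = 33 \left(-15\right) + \left(0 + 7\right) = -495 + 7 = -488$)
$h = - \frac{136}{3}$ ($h = - \frac{3}{2} + \frac{24732 - 24995}{6} = - \frac{3}{2} + \frac{1}{6} \left(-263\right) = - \frac{3}{2} - \frac{263}{6} = - \frac{136}{3} \approx -45.333$)
$E - h = -488 - - \frac{136}{3} = -488 + \frac{136}{3} = - \frac{1328}{3}$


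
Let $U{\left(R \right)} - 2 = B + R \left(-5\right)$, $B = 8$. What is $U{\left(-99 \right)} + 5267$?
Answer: $5772$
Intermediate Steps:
$U{\left(R \right)} = 10 - 5 R$ ($U{\left(R \right)} = 2 + \left(8 + R \left(-5\right)\right) = 2 - \left(-8 + 5 R\right) = 10 - 5 R$)
$U{\left(-99 \right)} + 5267 = \left(10 - -495\right) + 5267 = \left(10 + 495\right) + 5267 = 505 + 5267 = 5772$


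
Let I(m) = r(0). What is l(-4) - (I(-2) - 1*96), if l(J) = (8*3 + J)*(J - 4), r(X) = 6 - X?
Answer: -70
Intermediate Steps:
I(m) = 6 (I(m) = 6 - 1*0 = 6 + 0 = 6)
l(J) = (-4 + J)*(24 + J) (l(J) = (24 + J)*(-4 + J) = (-4 + J)*(24 + J))
l(-4) - (I(-2) - 1*96) = (-96 + (-4)² + 20*(-4)) - (6 - 1*96) = (-96 + 16 - 80) - (6 - 96) = -160 - 1*(-90) = -160 + 90 = -70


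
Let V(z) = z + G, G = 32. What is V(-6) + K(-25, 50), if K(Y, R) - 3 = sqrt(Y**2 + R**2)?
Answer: 29 + 25*sqrt(5) ≈ 84.902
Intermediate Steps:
V(z) = 32 + z (V(z) = z + 32 = 32 + z)
K(Y, R) = 3 + sqrt(R**2 + Y**2) (K(Y, R) = 3 + sqrt(Y**2 + R**2) = 3 + sqrt(R**2 + Y**2))
V(-6) + K(-25, 50) = (32 - 6) + (3 + sqrt(50**2 + (-25)**2)) = 26 + (3 + sqrt(2500 + 625)) = 26 + (3 + sqrt(3125)) = 26 + (3 + 25*sqrt(5)) = 29 + 25*sqrt(5)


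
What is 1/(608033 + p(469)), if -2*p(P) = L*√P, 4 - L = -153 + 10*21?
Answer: 2432132/1478815198935 - 106*√469/1478815198935 ≈ 1.6431e-6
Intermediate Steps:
L = -53 (L = 4 - (-153 + 10*21) = 4 - (-153 + 210) = 4 - 1*57 = 4 - 57 = -53)
p(P) = 53*√P/2 (p(P) = -(-53)*√P/2 = 53*√P/2)
1/(608033 + p(469)) = 1/(608033 + 53*√469/2)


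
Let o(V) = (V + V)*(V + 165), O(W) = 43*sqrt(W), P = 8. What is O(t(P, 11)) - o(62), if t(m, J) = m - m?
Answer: -28148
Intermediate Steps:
t(m, J) = 0
o(V) = 2*V*(165 + V) (o(V) = (2*V)*(165 + V) = 2*V*(165 + V))
O(t(P, 11)) - o(62) = 43*sqrt(0) - 2*62*(165 + 62) = 43*0 - 2*62*227 = 0 - 1*28148 = 0 - 28148 = -28148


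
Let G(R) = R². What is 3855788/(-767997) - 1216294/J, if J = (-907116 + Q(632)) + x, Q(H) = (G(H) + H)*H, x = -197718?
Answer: -53975209717379/10740461852907 ≈ -5.0254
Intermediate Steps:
Q(H) = H*(H + H²) (Q(H) = (H² + H)*H = (H + H²)*H = H*(H + H²))
J = 251730558 (J = (-907116 + 632²*(1 + 632)) - 197718 = (-907116 + 399424*633) - 197718 = (-907116 + 252835392) - 197718 = 251928276 - 197718 = 251730558)
3855788/(-767997) - 1216294/J = 3855788/(-767997) - 1216294/251730558 = 3855788*(-1/767997) - 1216294*1/251730558 = -3855788/767997 - 608147/125865279 = -53975209717379/10740461852907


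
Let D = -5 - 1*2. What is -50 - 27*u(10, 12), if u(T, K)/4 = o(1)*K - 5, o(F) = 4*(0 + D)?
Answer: 36778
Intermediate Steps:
D = -7 (D = -5 - 2 = -7)
o(F) = -28 (o(F) = 4*(0 - 7) = 4*(-7) = -28)
u(T, K) = -20 - 112*K (u(T, K) = 4*(-28*K - 5) = 4*(-5 - 28*K) = -20 - 112*K)
-50 - 27*u(10, 12) = -50 - 27*(-20 - 112*12) = -50 - 27*(-20 - 1344) = -50 - 27*(-1364) = -50 + 36828 = 36778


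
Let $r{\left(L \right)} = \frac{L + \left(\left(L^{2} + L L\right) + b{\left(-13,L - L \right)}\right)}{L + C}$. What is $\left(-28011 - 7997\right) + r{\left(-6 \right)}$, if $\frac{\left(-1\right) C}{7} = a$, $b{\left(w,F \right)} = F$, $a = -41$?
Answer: $- \frac{10118182}{281} \approx -36008.0$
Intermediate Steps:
$C = 287$ ($C = \left(-7\right) \left(-41\right) = 287$)
$r{\left(L \right)} = \frac{L + 2 L^{2}}{287 + L}$ ($r{\left(L \right)} = \frac{L + \left(\left(L^{2} + L L\right) + \left(L - L\right)\right)}{L + 287} = \frac{L + \left(\left(L^{2} + L^{2}\right) + 0\right)}{287 + L} = \frac{L + \left(2 L^{2} + 0\right)}{287 + L} = \frac{L + 2 L^{2}}{287 + L}$)
$\left(-28011 - 7997\right) + r{\left(-6 \right)} = \left(-28011 - 7997\right) - \frac{6 \left(1 + 2 \left(-6\right)\right)}{287 - 6} = -36008 - \frac{6 \left(1 - 12\right)}{281} = -36008 - \frac{6}{281} \left(-11\right) = -36008 + \frac{66}{281} = - \frac{10118182}{281}$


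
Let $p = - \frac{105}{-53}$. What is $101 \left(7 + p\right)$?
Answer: $\frac{48076}{53} \approx 907.09$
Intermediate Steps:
$p = \frac{105}{53}$ ($p = \left(-105\right) \left(- \frac{1}{53}\right) = \frac{105}{53} \approx 1.9811$)
$101 \left(7 + p\right) = 101 \left(7 + \frac{105}{53}\right) = 101 \cdot \frac{476}{53} = \frac{48076}{53}$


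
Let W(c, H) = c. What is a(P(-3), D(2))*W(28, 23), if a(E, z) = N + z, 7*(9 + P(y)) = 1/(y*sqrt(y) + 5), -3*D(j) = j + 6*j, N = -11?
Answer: -1316/3 ≈ -438.67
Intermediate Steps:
D(j) = -7*j/3 (D(j) = -(j + 6*j)/3 = -7*j/3)
P(y) = -9 + 1/(7*(5 + y**(3/2))) (P(y) = -9 + 1/(7*(y*sqrt(y) + 5)) = -9 + 1/(7*(y**(3/2) + 5)) = -9 + 1/(7*(5 + y**(3/2))))
a(E, z) = -11 + z
a(P(-3), D(2))*W(28, 23) = (-11 - 7/3*2)*28 = (-11 - 14/3)*28 = -47/3*28 = -1316/3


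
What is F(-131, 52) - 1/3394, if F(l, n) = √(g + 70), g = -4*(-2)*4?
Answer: -1/3394 + √102 ≈ 10.099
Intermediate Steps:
g = 32 (g = 8*4 = 32)
F(l, n) = √102 (F(l, n) = √(32 + 70) = √102)
F(-131, 52) - 1/3394 = √102 - 1/3394 = -1/3394 + √102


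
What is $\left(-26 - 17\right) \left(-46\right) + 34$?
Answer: $2012$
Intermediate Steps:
$\left(-26 - 17\right) \left(-46\right) + 34 = \left(-43\right) \left(-46\right) + 34 = 1978 + 34 = 2012$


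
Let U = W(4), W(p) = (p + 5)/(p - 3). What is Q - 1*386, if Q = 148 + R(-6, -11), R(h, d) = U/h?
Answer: -479/2 ≈ -239.50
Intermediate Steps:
W(p) = (5 + p)/(-3 + p)
U = 9 (U = (5 + 4)/(-3 + 4) = 9/1 = 1*9 = 9)
R(h, d) = 9/h
Q = 293/2 (Q = 148 + 9/(-6) = 148 + 9*(-⅙) = 148 - 3/2 = 293/2 ≈ 146.50)
Q - 1*386 = 293/2 - 1*386 = 293/2 - 386 = -479/2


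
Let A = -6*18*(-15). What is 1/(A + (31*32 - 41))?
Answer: 1/2571 ≈ 0.00038895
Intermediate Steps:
A = 1620 (A = -108*(-15) = 1620)
1/(A + (31*32 - 41)) = 1/(1620 + (31*32 - 41)) = 1/(1620 + (992 - 41)) = 1/(1620 + 951) = 1/2571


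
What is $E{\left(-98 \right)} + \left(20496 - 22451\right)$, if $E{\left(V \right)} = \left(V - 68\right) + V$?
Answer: $-2219$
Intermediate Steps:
$E{\left(V \right)} = -68 + 2 V$ ($E{\left(V \right)} = \left(-68 + V\right) + V = -68 + 2 V$)
$E{\left(-98 \right)} + \left(20496 - 22451\right) = \left(-68 + 2 \left(-98\right)\right) + \left(20496 - 22451\right) = \left(-68 - 196\right) + \left(20496 - 22451\right) = -264 - 1955 = -2219$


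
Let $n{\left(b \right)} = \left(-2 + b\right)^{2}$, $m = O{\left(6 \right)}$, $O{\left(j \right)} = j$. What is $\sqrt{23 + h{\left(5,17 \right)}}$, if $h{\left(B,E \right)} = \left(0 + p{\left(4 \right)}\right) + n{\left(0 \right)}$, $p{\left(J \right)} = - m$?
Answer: $\sqrt{21} \approx 4.5826$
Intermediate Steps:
$m = 6$
$p{\left(J \right)} = -6$ ($p{\left(J \right)} = \left(-1\right) 6 = -6$)
$h{\left(B,E \right)} = -2$ ($h{\left(B,E \right)} = \left(0 - 6\right) + \left(-2 + 0\right)^{2} = -6 + \left(-2\right)^{2} = -6 + 4 = -2$)
$\sqrt{23 + h{\left(5,17 \right)}} = \sqrt{23 - 2} = \sqrt{21}$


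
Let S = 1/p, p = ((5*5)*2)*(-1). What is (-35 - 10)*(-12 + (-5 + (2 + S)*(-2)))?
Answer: 4716/5 ≈ 943.20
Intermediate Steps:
p = -50 (p = (25*2)*(-1) = 50*(-1) = -50)
S = -1/50 (S = 1/(-50) = -1/50 ≈ -0.020000)
(-35 - 10)*(-12 + (-5 + (2 + S)*(-2))) = (-35 - 10)*(-12 + (-5 + (2 - 1/50)*(-2))) = -45*(-12 + (-5 + (99/50)*(-2))) = -45*(-12 + (-5 - 99/25)) = -45*(-12 - 224/25) = -45*(-524/25) = 4716/5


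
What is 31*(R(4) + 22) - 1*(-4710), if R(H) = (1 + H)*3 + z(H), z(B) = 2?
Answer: 5919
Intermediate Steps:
R(H) = 5 + 3*H (R(H) = (1 + H)*3 + 2 = (3 + 3*H) + 2 = 5 + 3*H)
31*(R(4) + 22) - 1*(-4710) = 31*((5 + 3*4) + 22) - 1*(-4710) = 31*((5 + 12) + 22) + 4710 = 31*(17 + 22) + 4710 = 31*39 + 4710 = 1209 + 4710 = 5919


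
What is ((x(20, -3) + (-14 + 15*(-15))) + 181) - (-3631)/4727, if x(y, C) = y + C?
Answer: -190176/4727 ≈ -40.232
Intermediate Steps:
x(y, C) = C + y
((x(20, -3) + (-14 + 15*(-15))) + 181) - (-3631)/4727 = (((-3 + 20) + (-14 + 15*(-15))) + 181) - (-3631)/4727 = ((17 + (-14 - 225)) + 181) - (-3631)/4727 = ((17 - 239) + 181) - 1*(-3631/4727) = (-222 + 181) + 3631/4727 = -41 + 3631/4727 = -190176/4727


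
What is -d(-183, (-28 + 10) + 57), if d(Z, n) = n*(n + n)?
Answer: -3042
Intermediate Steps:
d(Z, n) = 2*n² (d(Z, n) = n*(2*n) = 2*n²)
-d(-183, (-28 + 10) + 57) = -2*((-28 + 10) + 57)² = -2*(-18 + 57)² = -2*39² = -2*1521 = -1*3042 = -3042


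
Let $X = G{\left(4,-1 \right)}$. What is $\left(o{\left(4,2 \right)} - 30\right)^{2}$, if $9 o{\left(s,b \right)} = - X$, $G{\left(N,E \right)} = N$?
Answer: $\frac{75076}{81} \approx 926.86$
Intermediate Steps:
$X = 4$
$o{\left(s,b \right)} = - \frac{4}{9}$ ($o{\left(s,b \right)} = \frac{\left(-1\right) 4}{9} = \frac{1}{9} \left(-4\right) = - \frac{4}{9}$)
$\left(o{\left(4,2 \right)} - 30\right)^{2} = \left(- \frac{4}{9} - 30\right)^{2} = \left(- \frac{274}{9}\right)^{2} = \frac{75076}{81}$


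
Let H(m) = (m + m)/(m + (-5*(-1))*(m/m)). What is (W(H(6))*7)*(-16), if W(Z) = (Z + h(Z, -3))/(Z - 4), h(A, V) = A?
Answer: 84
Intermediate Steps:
H(m) = 2*m/(5 + m) (H(m) = (2*m)/(m + 5*1) = (2*m)/(m + 5) = (2*m)/(5 + m) = 2*m/(5 + m))
W(Z) = 2*Z/(-4 + Z) (W(Z) = (Z + Z)/(Z - 4) = (2*Z)/(-4 + Z) = 2*Z/(-4 + Z))
(W(H(6))*7)*(-16) = ((2*(2*6/(5 + 6))/(-4 + 2*6/(5 + 6)))*7)*(-16) = ((2*(2*6/11)/(-4 + 2*6/11))*7)*(-16) = ((2*(2*6*(1/11))/(-4 + 2*6*(1/11)))*7)*(-16) = ((2*(12/11)/(-4 + 12/11))*7)*(-16) = ((2*(12/11)/(-32/11))*7)*(-16) = ((2*(12/11)*(-11/32))*7)*(-16) = -3/4*7*(-16) = -21/4*(-16) = 84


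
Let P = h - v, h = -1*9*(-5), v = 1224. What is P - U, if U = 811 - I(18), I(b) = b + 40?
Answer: -1932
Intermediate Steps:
h = 45 (h = -9*(-5) = 45)
I(b) = 40 + b
P = -1179 (P = 45 - 1*1224 = 45 - 1224 = -1179)
U = 753 (U = 811 - (40 + 18) = 811 - 1*58 = 811 - 58 = 753)
P - U = -1179 - 1*753 = -1179 - 753 = -1932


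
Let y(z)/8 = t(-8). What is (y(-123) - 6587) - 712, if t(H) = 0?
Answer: -7299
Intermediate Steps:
y(z) = 0 (y(z) = 8*0 = 0)
(y(-123) - 6587) - 712 = (0 - 6587) - 712 = -6587 - 712 = -7299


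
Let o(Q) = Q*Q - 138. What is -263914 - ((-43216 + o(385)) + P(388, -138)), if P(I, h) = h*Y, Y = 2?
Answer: -368509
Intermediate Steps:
o(Q) = -138 + Q² (o(Q) = Q² - 138 = -138 + Q²)
P(I, h) = 2*h (P(I, h) = h*2 = 2*h)
-263914 - ((-43216 + o(385)) + P(388, -138)) = -263914 - ((-43216 + (-138 + 385²)) + 2*(-138)) = -263914 - ((-43216 + (-138 + 148225)) - 276) = -263914 - ((-43216 + 148087) - 276) = -263914 - (104871 - 276) = -263914 - 1*104595 = -263914 - 104595 = -368509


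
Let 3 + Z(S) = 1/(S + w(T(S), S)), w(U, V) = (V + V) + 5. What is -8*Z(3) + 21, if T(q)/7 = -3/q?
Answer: 311/7 ≈ 44.429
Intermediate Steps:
T(q) = -21/q (T(q) = 7*(-3/q) = -21/q)
w(U, V) = 5 + 2*V (w(U, V) = 2*V + 5 = 5 + 2*V)
Z(S) = -3 + 1/(5 + 3*S) (Z(S) = -3 + 1/(S + (5 + 2*S)) = -3 + 1/(5 + 3*S))
-8*Z(3) + 21 = -8*(-14 - 9*3)/(5 + 3*3) + 21 = -8*(-14 - 27)/(5 + 9) + 21 = -8*(-41)/14 + 21 = -4*(-41)/7 + 21 = -8*(-41/14) + 21 = 164/7 + 21 = 311/7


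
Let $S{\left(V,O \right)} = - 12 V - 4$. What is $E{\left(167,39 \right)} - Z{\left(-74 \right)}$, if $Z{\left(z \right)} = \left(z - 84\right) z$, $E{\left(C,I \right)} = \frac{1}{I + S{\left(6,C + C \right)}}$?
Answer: $- \frac{432605}{37} \approx -11692.0$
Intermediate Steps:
$S{\left(V,O \right)} = -4 - 12 V$
$E{\left(C,I \right)} = \frac{1}{-76 + I}$ ($E{\left(C,I \right)} = \frac{1}{I - 76} = \frac{1}{-76 + I}$)
$Z{\left(z \right)} = z \left(-84 + z\right)$ ($Z{\left(z \right)} = \left(z - 84\right) z = \left(-84 + z\right) z = z \left(-84 + z\right)$)
$E{\left(167,39 \right)} - Z{\left(-74 \right)} = \frac{1}{-76 + 39} - - 74 \left(-84 - 74\right) = \frac{1}{-37} - \left(-74\right) \left(-158\right) = - \frac{1}{37} - 11692 = - \frac{432605}{37}$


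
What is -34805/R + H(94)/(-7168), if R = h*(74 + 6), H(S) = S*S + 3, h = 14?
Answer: -231591/7168 ≈ -32.309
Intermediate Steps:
H(S) = 3 + S² (H(S) = S² + 3 = 3 + S²)
R = 1120 (R = 14*(74 + 6) = 14*80 = 1120)
-34805/R + H(94)/(-7168) = -34805/1120 + (3 + 94²)/(-7168) = -34805*1/1120 + (3 + 8836)*(-1/7168) = -6961/224 + 8839*(-1/7168) = -6961/224 - 8839/7168 = -231591/7168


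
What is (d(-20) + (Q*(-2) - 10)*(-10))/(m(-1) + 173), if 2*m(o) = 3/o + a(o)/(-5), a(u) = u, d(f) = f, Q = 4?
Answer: 400/429 ≈ 0.93240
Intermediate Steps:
m(o) = -o/10 + 3/(2*o) (m(o) = (3/o + o/(-5))/2 = (3/o + o*(-⅕))/2 = (3/o - o/5)/2 = -o/10 + 3/(2*o))
(d(-20) + (Q*(-2) - 10)*(-10))/(m(-1) + 173) = (-20 + (4*(-2) - 10)*(-10))/((⅒)*(15 - 1*(-1)²)/(-1) + 173) = (-20 + (-8 - 10)*(-10))/((⅒)*(-1)*(15 - 1*1) + 173) = (-20 - 18*(-10))/((⅒)*(-1)*(15 - 1) + 173) = (-20 + 180)/((⅒)*(-1)*14 + 173) = 160/(-7/5 + 173) = 160/(858/5) = 160*(5/858) = 400/429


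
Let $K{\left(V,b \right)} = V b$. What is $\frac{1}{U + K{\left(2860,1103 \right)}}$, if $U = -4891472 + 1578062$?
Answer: $- \frac{1}{158830} \approx -6.296 \cdot 10^{-6}$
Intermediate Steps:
$U = -3313410$
$\frac{1}{U + K{\left(2860,1103 \right)}} = \frac{1}{-3313410 + 2860 \cdot 1103} = \frac{1}{-3313410 + 3154580} = \frac{1}{-158830} = - \frac{1}{158830}$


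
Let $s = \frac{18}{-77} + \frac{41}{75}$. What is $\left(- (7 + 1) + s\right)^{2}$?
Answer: $\frac{1970738449}{33350625} \approx 59.091$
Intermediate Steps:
$s = \frac{1807}{5775}$ ($s = 18 \left(- \frac{1}{77}\right) + 41 \cdot \frac{1}{75} = - \frac{18}{77} + \frac{41}{75} = \frac{1807}{5775} \approx 0.3129$)
$\left(- (7 + 1) + s\right)^{2} = \left(- (7 + 1) + \frac{1807}{5775}\right)^{2} = \left(\left(-1\right) 8 + \frac{1807}{5775}\right)^{2} = \left(-8 + \frac{1807}{5775}\right)^{2} = \left(- \frac{44393}{5775}\right)^{2} = \frac{1970738449}{33350625}$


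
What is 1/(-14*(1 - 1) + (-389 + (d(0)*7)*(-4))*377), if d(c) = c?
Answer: -1/146653 ≈ -6.8188e-6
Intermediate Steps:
1/(-14*(1 - 1) + (-389 + (d(0)*7)*(-4))*377) = 1/(-14*(1 - 1) + (-389 + (0*7)*(-4))*377) = (1/377)/(-14*0 + (-389 + 0*(-4))) = (1/377)/(0 + (-389 + 0)) = (1/377)/(0 - 389) = (1/377)/(-389) = -1/389*1/377 = -1/146653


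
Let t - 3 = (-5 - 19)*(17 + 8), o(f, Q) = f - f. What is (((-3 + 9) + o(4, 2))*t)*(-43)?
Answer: 154026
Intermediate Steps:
o(f, Q) = 0
t = -597 (t = 3 + (-5 - 19)*(17 + 8) = 3 - 24*25 = 3 - 600 = -597)
(((-3 + 9) + o(4, 2))*t)*(-43) = (((-3 + 9) + 0)*(-597))*(-43) = ((6 + 0)*(-597))*(-43) = (6*(-597))*(-43) = -3582*(-43) = 154026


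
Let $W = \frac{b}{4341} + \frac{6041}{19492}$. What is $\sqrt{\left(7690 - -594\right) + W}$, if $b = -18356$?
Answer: $\frac{\sqrt{14820641160948434361}}{42307386} \approx 90.995$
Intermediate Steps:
$W = - \frac{331571171}{84614772}$ ($W = - \frac{18356}{4341} + \frac{6041}{19492} = - \frac{331571171}{84614772} \approx -3.9186$)
$\sqrt{\left(7690 - -594\right) + W} = \sqrt{\left(7690 - -594\right) - \frac{331571171}{84614772}} = \sqrt{\left(7690 + 594\right) - \frac{331571171}{84614772}} = \sqrt{8284 - \frac{331571171}{84614772}} = \sqrt{\frac{700617200077}{84614772}} = \frac{\sqrt{14820641160948434361}}{42307386}$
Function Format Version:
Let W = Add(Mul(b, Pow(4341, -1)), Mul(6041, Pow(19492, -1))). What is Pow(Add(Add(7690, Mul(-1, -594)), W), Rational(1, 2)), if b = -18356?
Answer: Mul(Rational(1, 42307386), Pow(14820641160948434361, Rational(1, 2))) ≈ 90.995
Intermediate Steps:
W = Rational(-331571171, 84614772) (W = Add(Mul(-18356, Pow(4341, -1)), Mul(6041, Pow(19492, -1))) = Add(Mul(-18356, Rational(1, 4341)), Mul(6041, Rational(1, 19492))) = Add(Rational(-18356, 4341), Rational(6041, 19492)) = Rational(-331571171, 84614772) ≈ -3.9186)
Pow(Add(Add(7690, Mul(-1, -594)), W), Rational(1, 2)) = Pow(Add(Add(7690, Mul(-1, -594)), Rational(-331571171, 84614772)), Rational(1, 2)) = Pow(Add(Add(7690, 594), Rational(-331571171, 84614772)), Rational(1, 2)) = Pow(Add(8284, Rational(-331571171, 84614772)), Rational(1, 2)) = Pow(Rational(700617200077, 84614772), Rational(1, 2)) = Mul(Rational(1, 42307386), Pow(14820641160948434361, Rational(1, 2)))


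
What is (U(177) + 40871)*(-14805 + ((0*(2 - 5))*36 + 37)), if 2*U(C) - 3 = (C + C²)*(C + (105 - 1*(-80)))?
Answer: -84819395128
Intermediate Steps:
U(C) = 3/2 + (185 + C)*(C + C²)/2 (U(C) = 3/2 + ((C + C²)*(C + (105 - 1*(-80))))/2 = 3/2 + ((C + C²)*(C + (105 + 80)))/2 = 3/2 + ((C + C²)*(C + 185))/2 = 3/2 + ((C + C²)*(185 + C))/2 = 3/2 + ((185 + C)*(C + C²))/2 = 3/2 + (185 + C)*(C + C²)/2)
(U(177) + 40871)*(-14805 + ((0*(2 - 5))*36 + 37)) = ((3/2 + (½)*177³ + 93*177² + (185/2)*177) + 40871)*(-14805 + ((0*(2 - 5))*36 + 37)) = ((3/2 + (½)*5545233 + 93*31329 + 32745/2) + 40871)*(-14805 + ((0*(-3))*36 + 37)) = ((3/2 + 5545233/2 + 2913597 + 32745/2) + 40871)*(-14805 + (0*36 + 37)) = (11405175/2 + 40871)*(-14805 + (0 + 37)) = 11486917*(-14805 + 37)/2 = (11486917/2)*(-14768) = -84819395128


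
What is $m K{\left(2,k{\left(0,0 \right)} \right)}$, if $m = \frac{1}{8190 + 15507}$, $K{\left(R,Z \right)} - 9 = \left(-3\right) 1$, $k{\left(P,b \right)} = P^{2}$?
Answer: $\frac{2}{7899} \approx 0.0002532$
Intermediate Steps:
$K{\left(R,Z \right)} = 6$ ($K{\left(R,Z \right)} = 9 - 3 = 6$)
$m = \frac{1}{23697} \approx 4.2199 \cdot 10^{-5}$
$m K{\left(2,k{\left(0,0 \right)} \right)} = \frac{1}{23697} \cdot 6 = \frac{2}{7899}$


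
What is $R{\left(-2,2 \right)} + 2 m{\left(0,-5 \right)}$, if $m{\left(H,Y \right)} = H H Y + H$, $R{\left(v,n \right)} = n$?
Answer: $2$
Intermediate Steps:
$m{\left(H,Y \right)} = H + Y H^{2}$ ($m{\left(H,Y \right)} = H^{2} Y + H = Y H^{2} + H = H + Y H^{2}$)
$R{\left(-2,2 \right)} + 2 m{\left(0,-5 \right)} = 2 + 2 \cdot 0 \left(1 + 0 \left(-5\right)\right) = 2 + 2 \cdot 0 \left(1 + 0\right) = 2 + 2 \cdot 0 \cdot 1 = 2 + 2 \cdot 0 = 2 + 0 = 2$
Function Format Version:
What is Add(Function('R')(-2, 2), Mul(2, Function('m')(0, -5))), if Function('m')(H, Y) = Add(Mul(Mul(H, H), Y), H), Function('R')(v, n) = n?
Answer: 2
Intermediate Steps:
Function('m')(H, Y) = Add(H, Mul(Y, Pow(H, 2))) (Function('m')(H, Y) = Add(Mul(Pow(H, 2), Y), H) = Add(Mul(Y, Pow(H, 2)), H) = Add(H, Mul(Y, Pow(H, 2))))
Add(Function('R')(-2, 2), Mul(2, Function('m')(0, -5))) = Add(2, Mul(2, Mul(0, Add(1, Mul(0, -5))))) = Add(2, Mul(2, Mul(0, Add(1, 0)))) = Add(2, Mul(2, Mul(0, 1))) = Add(2, Mul(2, 0)) = Add(2, 0) = 2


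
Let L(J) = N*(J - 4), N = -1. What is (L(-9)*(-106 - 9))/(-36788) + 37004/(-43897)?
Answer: -1295677137/1614882836 ≈ -0.80233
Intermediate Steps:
L(J) = 4 - J (L(J) = -(J - 4) = -(-4 + J) = 4 - J)
(L(-9)*(-106 - 9))/(-36788) + 37004/(-43897) = ((4 - 1*(-9))*(-106 - 9))/(-36788) + 37004/(-43897) = ((4 + 9)*(-115))*(-1/36788) + 37004*(-1/43897) = (13*(-115))*(-1/36788) - 37004/43897 = -1495*(-1/36788) - 37004/43897 = 1495/36788 - 37004/43897 = -1295677137/1614882836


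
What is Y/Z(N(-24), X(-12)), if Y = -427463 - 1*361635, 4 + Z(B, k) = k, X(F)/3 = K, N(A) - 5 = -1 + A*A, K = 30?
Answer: -394549/43 ≈ -9175.6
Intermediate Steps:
N(A) = 4 + A**2 (N(A) = 5 + (-1 + A*A) = 5 + (-1 + A**2) = 4 + A**2)
X(F) = 90 (X(F) = 3*30 = 90)
Z(B, k) = -4 + k
Y = -789098 (Y = -427463 - 361635 = -789098)
Y/Z(N(-24), X(-12)) = -789098/(-4 + 90) = -789098/86 = -789098*1/86 = -394549/43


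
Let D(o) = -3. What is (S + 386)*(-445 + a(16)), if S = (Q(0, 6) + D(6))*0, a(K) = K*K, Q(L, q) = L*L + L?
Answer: -72954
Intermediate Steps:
Q(L, q) = L + L² (Q(L, q) = L² + L = L + L²)
a(K) = K²
S = 0 (S = (0*(1 + 0) - 3)*0 = (0*1 - 3)*0 = (0 - 3)*0 = -3*0 = 0)
(S + 386)*(-445 + a(16)) = (0 + 386)*(-445 + 16²) = 386*(-445 + 256) = 386*(-189) = -72954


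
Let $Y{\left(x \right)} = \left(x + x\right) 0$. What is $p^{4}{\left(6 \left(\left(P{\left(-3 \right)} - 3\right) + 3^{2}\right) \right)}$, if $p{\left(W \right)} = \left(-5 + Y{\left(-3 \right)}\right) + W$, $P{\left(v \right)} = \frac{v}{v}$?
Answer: $1874161$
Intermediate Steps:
$P{\left(v \right)} = 1$
$Y{\left(x \right)} = 0$ ($Y{\left(x \right)} = 2 x 0 = 0$)
$p{\left(W \right)} = -5 + W$ ($p{\left(W \right)} = \left(-5 + 0\right) + W = -5 + W$)
$p^{4}{\left(6 \left(\left(P{\left(-3 \right)} - 3\right) + 3^{2}\right) \right)} = \left(-5 + 6 \left(\left(1 - 3\right) + 3^{2}\right)\right)^{4} = \left(-5 + 6 \left(\left(1 - 3\right) + 9\right)\right)^{4} = \left(-5 + 6 \left(-2 + 9\right)\right)^{4} = \left(-5 + 6 \cdot 7\right)^{4} = \left(-5 + 42\right)^{4} = 37^{4} = 1874161$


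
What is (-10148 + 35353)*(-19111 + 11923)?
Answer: -181173540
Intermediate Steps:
(-10148 + 35353)*(-19111 + 11923) = 25205*(-7188) = -181173540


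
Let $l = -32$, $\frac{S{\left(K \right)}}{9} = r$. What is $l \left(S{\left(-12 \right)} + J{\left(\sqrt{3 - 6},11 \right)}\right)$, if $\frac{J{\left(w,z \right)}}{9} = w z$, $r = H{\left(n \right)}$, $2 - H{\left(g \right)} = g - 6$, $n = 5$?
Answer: $-864 - 3168 i \sqrt{3} \approx -864.0 - 5487.1 i$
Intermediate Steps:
$H{\left(g \right)} = 8 - g$ ($H{\left(g \right)} = 2 - \left(g - 6\right) = 2 - \left(-6 + g\right) = 8 - g$)
$r = 3$ ($r = 8 - 5 = 3$)
$J{\left(w,z \right)} = 9 w z$
$S{\left(K \right)} = 27$ ($S{\left(K \right)} = 9 \cdot 3 = 27$)
$l \left(S{\left(-12 \right)} + J{\left(\sqrt{3 - 6},11 \right)}\right) = - 32 \left(27 + 9 \sqrt{3 - 6} \cdot 11\right) = - 32 \left(27 + 9 \sqrt{-3} \cdot 11\right) = - 32 \left(27 + 9 i \sqrt{3} \cdot 11\right) = - 32 \left(27 + 99 i \sqrt{3}\right) = -864 - 3168 i \sqrt{3}$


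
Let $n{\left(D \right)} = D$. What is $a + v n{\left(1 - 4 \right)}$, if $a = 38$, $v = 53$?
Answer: $-121$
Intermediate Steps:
$a + v n{\left(1 - 4 \right)} = 38 + 53 \left(1 - 4\right) = 38 + 53 \left(-3\right) = 38 - 159 = -121$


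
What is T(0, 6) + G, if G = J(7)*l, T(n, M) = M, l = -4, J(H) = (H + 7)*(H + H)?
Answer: -778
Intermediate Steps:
J(H) = 2*H*(7 + H) (J(H) = (7 + H)*(2*H) = 2*H*(7 + H))
G = -784 (G = (2*7*(7 + 7))*(-4) = (2*7*14)*(-4) = 196*(-4) = -784)
T(0, 6) + G = 6 - 784 = -778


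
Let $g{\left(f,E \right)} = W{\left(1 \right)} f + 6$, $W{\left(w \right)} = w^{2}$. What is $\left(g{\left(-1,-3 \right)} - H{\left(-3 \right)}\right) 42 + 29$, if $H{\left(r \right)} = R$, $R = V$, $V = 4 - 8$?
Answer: $407$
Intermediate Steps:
$V = -4$ ($V = 4 - 8 = -4$)
$R = -4$
$H{\left(r \right)} = -4$
$g{\left(f,E \right)} = 6 + f$ ($g{\left(f,E \right)} = 1^{2} f + 6 = 1 f + 6 = f + 6 = 6 + f$)
$\left(g{\left(-1,-3 \right)} - H{\left(-3 \right)}\right) 42 + 29 = \left(\left(6 - 1\right) - -4\right) 42 + 29 = \left(5 + 4\right) 42 + 29 = 9 \cdot 42 + 29 = 378 + 29 = 407$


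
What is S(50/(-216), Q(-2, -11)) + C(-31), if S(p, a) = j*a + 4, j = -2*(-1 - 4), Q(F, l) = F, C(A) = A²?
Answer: 945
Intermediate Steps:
j = 10 (j = -2*(-5) = 10)
S(p, a) = 4 + 10*a (S(p, a) = 10*a + 4 = 4 + 10*a)
S(50/(-216), Q(-2, -11)) + C(-31) = (4 + 10*(-2)) + (-31)² = (4 - 20) + 961 = -16 + 961 = 945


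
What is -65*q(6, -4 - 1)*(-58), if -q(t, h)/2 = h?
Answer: 37700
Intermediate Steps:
q(t, h) = -2*h
-65*q(6, -4 - 1)*(-58) = -(-130)*(-4 - 1)*(-58) = -(-130)*(-5)*(-58) = -65*10*(-58) = -650*(-58) = 37700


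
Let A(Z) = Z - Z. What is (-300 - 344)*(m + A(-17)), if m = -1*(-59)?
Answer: -37996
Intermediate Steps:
A(Z) = 0
m = 59
(-300 - 344)*(m + A(-17)) = (-300 - 344)*(59 + 0) = -644*59 = -37996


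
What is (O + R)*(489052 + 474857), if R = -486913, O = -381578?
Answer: -837146291319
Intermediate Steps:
(O + R)*(489052 + 474857) = (-381578 - 486913)*(489052 + 474857) = -868491*963909 = -837146291319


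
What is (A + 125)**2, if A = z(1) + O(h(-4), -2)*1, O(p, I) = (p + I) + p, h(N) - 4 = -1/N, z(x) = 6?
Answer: 75625/4 ≈ 18906.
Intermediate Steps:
h(N) = 4 - 1/N
O(p, I) = I + 2*p (O(p, I) = (I + p) + p = I + 2*p)
A = 25/2 (A = 6 + (-2 + 2*(4 - 1/(-4)))*1 = 6 + (-2 + 2*(4 - 1*(-1/4)))*1 = 6 + (-2 + 2*(4 + 1/4))*1 = 6 + (-2 + 2*(17/4))*1 = 6 + (-2 + 17/2)*1 = 6 + (13/2)*1 = 6 + 13/2 = 25/2 ≈ 12.500)
(A + 125)**2 = (25/2 + 125)**2 = (275/2)**2 = 75625/4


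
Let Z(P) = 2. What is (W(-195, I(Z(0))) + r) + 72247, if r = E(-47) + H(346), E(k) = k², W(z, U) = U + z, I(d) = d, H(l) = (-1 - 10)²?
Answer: 74384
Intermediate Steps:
H(l) = 121 (H(l) = (-11)² = 121)
r = 2330 (r = (-47)² + 121 = 2209 + 121 = 2330)
(W(-195, I(Z(0))) + r) + 72247 = ((2 - 195) + 2330) + 72247 = (-193 + 2330) + 72247 = 2137 + 72247 = 74384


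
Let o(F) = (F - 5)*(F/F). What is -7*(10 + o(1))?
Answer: -42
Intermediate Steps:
o(F) = -5 + F (o(F) = (-5 + F)*1 = -5 + F)
-7*(10 + o(1)) = -7*(10 + (-5 + 1)) = -7*(10 - 4) = -7*6 = -42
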